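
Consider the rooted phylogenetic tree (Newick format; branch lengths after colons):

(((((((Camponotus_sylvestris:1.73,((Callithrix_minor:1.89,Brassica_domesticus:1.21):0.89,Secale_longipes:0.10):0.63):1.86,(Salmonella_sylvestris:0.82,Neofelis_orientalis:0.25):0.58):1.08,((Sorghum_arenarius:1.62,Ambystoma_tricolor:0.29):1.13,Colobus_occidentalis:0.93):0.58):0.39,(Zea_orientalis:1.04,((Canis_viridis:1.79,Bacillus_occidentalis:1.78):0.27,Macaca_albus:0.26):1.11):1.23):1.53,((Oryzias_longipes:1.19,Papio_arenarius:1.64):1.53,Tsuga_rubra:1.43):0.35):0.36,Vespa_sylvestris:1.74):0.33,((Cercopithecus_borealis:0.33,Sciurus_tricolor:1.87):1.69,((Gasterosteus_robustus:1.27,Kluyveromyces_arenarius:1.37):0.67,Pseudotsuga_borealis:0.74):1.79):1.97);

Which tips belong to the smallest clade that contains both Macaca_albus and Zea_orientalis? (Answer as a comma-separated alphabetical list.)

Bacillus_occidentalis, Canis_viridis, Macaca_albus, Zea_orientalis

Tracing Macaca_albus: it sits inside ((Canis_viridis,Bacillus_occidentalis),Macaca_albus).
Tracing Zea_orientalis: it sits inside (Zea_orientalis,((Canis_viridis,Bacillus_occidentalis),Macaca_albus)).
The smallest clade enclosing both is (Zea_orientalis,((Canis_viridis,Bacillus_occidentalis),Macaca_albus)); the answer is its 4 terminal taxa in alphabetical order.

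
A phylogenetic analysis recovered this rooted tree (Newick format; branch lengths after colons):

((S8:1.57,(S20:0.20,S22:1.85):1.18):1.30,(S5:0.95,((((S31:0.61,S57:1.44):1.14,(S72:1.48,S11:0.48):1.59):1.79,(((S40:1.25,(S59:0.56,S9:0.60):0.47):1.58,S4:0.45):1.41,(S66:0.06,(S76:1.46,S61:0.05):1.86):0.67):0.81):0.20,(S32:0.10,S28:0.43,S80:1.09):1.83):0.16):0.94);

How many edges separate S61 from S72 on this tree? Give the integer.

7

The MRCA of S61 and S72 is the node subtending (((S31,S57),(S72,S11)),(((S40,(S59,S9)),S4),(S66,(S76,S61)))).
From S61 up to that node: 4 branches. From S72 up to the same node: 3 branches. Total: 4 + 3 = 7.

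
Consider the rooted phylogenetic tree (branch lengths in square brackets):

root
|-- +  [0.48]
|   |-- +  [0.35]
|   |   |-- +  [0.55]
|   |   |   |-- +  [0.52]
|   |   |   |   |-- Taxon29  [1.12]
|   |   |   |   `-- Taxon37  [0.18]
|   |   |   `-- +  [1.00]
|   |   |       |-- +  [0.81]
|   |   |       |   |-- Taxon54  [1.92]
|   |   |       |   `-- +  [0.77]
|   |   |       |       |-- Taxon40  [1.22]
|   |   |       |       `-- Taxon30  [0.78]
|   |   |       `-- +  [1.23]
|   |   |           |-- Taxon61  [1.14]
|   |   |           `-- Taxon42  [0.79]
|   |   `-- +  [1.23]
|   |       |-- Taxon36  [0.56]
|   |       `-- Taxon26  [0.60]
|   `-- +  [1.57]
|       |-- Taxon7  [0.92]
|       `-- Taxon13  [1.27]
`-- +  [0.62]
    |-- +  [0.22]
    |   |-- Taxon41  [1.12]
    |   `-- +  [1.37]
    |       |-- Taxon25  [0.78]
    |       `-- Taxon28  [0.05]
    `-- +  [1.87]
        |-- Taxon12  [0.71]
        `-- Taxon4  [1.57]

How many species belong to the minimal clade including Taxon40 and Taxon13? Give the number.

The MRCA of Taxon40 and Taxon13 is the node subtending ((((Taxon29,Taxon37),((Taxon54,(Taxon40,Taxon30)),(Taxon61,Taxon42))),(Taxon36,Taxon26)),(Taxon7,Taxon13)).
That clade contains 11 terminal taxa: Taxon13, Taxon26, Taxon29, Taxon30, Taxon36, Taxon37, Taxon40, Taxon42, Taxon54, Taxon61, Taxon7.

11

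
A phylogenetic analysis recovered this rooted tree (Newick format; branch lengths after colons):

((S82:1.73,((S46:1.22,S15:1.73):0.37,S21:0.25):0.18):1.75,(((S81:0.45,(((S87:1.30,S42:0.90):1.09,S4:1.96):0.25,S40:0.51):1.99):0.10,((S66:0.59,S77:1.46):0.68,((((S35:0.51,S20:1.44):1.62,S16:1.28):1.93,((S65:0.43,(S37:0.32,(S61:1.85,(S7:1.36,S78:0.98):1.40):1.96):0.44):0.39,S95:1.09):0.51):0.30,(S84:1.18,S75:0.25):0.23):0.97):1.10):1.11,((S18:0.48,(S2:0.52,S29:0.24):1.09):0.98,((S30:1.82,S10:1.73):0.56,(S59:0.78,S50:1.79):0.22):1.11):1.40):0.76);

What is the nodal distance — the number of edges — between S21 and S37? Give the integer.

12

The MRCA of S21 and S37 is the root of the tree.
From S21 up to that node: 3 branches. From S37 up to the same node: 9 branches. Total: 3 + 9 = 12.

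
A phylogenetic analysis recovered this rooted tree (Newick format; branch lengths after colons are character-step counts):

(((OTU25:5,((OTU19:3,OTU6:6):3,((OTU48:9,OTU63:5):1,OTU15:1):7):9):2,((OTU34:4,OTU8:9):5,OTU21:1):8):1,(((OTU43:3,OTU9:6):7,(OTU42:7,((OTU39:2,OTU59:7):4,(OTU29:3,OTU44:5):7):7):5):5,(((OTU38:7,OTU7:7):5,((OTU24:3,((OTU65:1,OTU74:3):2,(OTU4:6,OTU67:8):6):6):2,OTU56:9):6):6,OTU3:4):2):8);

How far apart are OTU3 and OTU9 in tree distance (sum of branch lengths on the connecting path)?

24

The path runs OTU3 → … → MRCA → … → OTU9; the MRCA is the node subtending (((OTU43,OTU9),(OTU42,((OTU39,OTU59),(OTU29,OTU44)))),(((OTU38,OTU7),((OTU24,((OTU65,OTU74),(OTU4,OTU67))),OTU56)),OTU3)).
Branch lengths along that path: 4 + 2 + 5 + 7 + 6 = 24.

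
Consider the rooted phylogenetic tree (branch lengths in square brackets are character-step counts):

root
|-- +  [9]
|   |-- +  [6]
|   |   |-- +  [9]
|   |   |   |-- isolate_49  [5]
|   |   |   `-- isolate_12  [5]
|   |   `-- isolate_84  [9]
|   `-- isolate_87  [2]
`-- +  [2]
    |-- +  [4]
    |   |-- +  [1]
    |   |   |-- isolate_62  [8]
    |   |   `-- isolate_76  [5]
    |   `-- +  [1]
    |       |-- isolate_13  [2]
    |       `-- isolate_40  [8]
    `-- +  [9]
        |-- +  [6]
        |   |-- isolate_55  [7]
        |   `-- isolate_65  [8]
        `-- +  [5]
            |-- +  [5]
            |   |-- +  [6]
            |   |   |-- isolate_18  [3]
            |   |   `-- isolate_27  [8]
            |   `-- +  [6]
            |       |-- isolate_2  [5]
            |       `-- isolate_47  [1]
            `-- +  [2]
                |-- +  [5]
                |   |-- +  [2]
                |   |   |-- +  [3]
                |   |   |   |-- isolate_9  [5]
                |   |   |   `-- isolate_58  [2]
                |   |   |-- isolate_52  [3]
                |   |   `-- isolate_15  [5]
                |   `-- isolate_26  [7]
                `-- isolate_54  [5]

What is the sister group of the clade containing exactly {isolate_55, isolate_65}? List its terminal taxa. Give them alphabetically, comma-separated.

The clade containing exactly {isolate_55, isolate_65} attaches to the tree at the node subtending ((isolate_55,isolate_65),(((isolate_18,isolate_27),(isolate_2,isolate_47)),((((isolate_9,isolate_58),isolate_52,isolate_15),isolate_26),isolate_54))).
The other lineage descending from that same node — the sister group — is (((isolate_18,isolate_27),(isolate_2,isolate_47)),((((isolate_9,isolate_58),isolate_52,isolate_15),isolate_26),isolate_54)); its 10 tips in alphabetical order are the answer.

isolate_15, isolate_18, isolate_2, isolate_26, isolate_27, isolate_47, isolate_52, isolate_54, isolate_58, isolate_9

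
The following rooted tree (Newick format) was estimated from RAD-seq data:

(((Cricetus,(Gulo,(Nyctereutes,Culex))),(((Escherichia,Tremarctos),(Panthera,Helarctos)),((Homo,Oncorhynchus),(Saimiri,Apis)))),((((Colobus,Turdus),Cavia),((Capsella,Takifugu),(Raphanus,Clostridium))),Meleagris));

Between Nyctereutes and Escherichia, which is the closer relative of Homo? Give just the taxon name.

Escherichia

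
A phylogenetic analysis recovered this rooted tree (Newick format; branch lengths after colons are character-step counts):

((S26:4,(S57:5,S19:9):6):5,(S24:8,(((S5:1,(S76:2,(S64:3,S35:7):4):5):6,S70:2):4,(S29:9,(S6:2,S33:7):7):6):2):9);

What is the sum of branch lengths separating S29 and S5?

26

The path runs S29 → … → MRCA → … → S5; the MRCA is the node subtending (((S5,(S76,(S64,S35))),S70),(S29,(S6,S33))).
Branch lengths along that path: 9 + 6 + 4 + 6 + 1 = 26.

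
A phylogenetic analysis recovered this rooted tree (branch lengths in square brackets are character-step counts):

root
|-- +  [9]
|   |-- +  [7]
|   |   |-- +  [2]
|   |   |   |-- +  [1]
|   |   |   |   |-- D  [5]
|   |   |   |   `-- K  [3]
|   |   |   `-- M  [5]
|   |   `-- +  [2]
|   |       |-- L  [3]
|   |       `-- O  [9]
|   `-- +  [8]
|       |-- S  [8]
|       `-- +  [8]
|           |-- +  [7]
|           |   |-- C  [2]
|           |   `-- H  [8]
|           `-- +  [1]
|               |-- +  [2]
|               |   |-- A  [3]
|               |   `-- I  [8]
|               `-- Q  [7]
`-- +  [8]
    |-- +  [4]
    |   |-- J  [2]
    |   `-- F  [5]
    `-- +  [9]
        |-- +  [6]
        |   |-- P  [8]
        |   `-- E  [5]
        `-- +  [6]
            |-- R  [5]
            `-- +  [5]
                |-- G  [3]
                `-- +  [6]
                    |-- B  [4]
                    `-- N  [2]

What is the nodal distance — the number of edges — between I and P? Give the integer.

10

The MRCA of I and P is the root of the tree.
From I up to that node: 6 branches. From P up to the same node: 4 branches. Total: 6 + 4 = 10.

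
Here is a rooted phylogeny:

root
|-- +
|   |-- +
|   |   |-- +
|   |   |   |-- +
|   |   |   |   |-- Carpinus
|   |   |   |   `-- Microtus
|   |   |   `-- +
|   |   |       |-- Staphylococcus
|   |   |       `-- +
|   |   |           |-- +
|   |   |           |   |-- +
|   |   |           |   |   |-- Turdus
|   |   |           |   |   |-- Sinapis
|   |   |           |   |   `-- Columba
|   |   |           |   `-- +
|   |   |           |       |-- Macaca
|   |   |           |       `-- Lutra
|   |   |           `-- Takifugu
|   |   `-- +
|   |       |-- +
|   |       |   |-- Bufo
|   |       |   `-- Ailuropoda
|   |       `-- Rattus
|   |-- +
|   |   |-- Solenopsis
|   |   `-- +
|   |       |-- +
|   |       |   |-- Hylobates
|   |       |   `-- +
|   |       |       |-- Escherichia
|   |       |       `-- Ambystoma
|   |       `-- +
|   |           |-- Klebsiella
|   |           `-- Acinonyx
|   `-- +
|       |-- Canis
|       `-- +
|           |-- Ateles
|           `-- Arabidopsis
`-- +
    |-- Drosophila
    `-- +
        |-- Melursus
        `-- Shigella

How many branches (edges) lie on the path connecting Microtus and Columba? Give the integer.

7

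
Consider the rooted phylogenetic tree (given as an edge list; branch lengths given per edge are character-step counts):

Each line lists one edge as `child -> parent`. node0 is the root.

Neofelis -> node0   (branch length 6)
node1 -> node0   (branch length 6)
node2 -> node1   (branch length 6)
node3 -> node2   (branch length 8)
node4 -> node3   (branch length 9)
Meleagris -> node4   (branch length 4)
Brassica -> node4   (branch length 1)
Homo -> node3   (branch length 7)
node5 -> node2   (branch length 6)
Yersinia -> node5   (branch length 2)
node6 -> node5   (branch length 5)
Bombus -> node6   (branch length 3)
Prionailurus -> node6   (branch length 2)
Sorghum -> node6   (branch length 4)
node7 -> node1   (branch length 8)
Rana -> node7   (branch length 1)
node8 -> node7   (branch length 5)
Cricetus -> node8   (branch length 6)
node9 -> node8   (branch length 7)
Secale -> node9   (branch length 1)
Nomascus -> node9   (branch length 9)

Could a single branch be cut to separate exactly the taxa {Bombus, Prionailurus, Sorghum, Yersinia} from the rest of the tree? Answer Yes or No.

Yes

The most recent common ancestor of these taxa subtends (Yersinia,(Bombus,Prionailurus,Sorghum)).
That clade has exactly 4 tips — every listed taxon and nothing else — so the group is monophyletic.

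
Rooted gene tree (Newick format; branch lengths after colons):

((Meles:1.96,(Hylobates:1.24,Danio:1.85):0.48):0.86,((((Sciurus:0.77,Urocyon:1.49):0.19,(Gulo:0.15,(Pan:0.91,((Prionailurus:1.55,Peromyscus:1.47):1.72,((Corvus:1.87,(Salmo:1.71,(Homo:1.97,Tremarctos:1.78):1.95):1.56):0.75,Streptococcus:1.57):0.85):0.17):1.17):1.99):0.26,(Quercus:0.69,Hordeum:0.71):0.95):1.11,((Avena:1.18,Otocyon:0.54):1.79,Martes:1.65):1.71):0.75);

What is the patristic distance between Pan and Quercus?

The path runs Pan → … → MRCA → … → Quercus; the MRCA is the node subtending (((Sciurus,Urocyon),(Gulo,(Pan,((Prionailurus,Peromyscus),((Corvus,(Salmo,(Homo,Tremarctos))),Streptococcus))))),(Quercus,Hordeum)).
Branch lengths along that path: 0.91 + 1.17 + 1.99 + 0.26 + 0.95 + 0.69 = 5.97.

5.97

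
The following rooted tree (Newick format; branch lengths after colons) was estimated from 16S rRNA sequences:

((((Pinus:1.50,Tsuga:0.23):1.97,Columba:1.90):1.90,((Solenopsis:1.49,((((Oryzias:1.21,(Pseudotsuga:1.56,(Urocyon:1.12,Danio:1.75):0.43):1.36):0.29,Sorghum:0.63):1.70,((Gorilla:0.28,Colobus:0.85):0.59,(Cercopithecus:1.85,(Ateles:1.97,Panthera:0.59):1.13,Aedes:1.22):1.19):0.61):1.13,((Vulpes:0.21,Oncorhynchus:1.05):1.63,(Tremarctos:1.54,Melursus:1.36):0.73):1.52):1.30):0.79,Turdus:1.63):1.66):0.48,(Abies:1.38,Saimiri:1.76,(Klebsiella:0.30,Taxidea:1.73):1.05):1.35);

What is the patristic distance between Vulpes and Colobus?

The path runs Vulpes → … → MRCA → … → Colobus; the MRCA is the node subtending ((((Oryzias,(Pseudotsuga,(Urocyon,Danio))),Sorghum),((Gorilla,Colobus),(Cercopithecus,(Ateles,Panthera),Aedes))),((Vulpes,Oncorhynchus),(Tremarctos,Melursus))).
Branch lengths along that path: 0.21 + 1.63 + 1.52 + 1.13 + 0.61 + 0.59 + 0.85 = 6.54.

6.54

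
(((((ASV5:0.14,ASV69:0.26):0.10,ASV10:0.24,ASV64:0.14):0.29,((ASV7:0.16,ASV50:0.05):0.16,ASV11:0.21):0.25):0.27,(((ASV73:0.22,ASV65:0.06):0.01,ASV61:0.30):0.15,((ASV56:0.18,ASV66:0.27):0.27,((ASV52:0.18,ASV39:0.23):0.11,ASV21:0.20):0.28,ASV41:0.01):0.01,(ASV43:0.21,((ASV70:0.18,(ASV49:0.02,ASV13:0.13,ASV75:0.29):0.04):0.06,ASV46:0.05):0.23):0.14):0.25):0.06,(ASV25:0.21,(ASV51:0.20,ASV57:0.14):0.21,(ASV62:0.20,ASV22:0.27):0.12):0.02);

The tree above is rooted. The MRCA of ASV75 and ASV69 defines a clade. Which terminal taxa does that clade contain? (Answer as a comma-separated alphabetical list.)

ASV10, ASV11, ASV13, ASV21, ASV39, ASV41, ASV43, ASV46, ASV49, ASV5, ASV50, ASV52, ASV56, ASV61, ASV64, ASV65, ASV66, ASV69, ASV7, ASV70, ASV73, ASV75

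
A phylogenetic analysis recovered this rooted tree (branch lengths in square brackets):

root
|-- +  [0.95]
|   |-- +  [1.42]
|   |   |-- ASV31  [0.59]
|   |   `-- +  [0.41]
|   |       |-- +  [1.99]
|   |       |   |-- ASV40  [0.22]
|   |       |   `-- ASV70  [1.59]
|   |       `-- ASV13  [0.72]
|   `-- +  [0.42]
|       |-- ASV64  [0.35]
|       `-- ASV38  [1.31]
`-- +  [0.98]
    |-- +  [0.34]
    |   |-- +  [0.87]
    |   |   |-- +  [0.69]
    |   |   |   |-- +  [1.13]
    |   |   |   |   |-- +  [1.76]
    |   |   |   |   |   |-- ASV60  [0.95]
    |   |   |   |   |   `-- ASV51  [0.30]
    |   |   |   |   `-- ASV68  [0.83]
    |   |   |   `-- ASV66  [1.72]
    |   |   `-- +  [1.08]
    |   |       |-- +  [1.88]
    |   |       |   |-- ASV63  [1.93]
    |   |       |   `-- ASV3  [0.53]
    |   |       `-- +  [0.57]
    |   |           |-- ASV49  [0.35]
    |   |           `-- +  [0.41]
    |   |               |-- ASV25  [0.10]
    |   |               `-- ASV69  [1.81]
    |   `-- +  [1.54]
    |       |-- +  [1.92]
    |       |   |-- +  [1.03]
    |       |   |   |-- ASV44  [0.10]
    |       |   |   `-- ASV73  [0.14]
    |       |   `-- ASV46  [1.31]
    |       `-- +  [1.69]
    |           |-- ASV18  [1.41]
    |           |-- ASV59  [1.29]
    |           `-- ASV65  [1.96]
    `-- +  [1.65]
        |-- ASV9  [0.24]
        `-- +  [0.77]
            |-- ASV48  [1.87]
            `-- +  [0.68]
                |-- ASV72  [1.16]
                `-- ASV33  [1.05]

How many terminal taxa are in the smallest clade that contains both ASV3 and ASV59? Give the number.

The MRCA of ASV3 and ASV59 is the node subtending (((((ASV60,ASV51),ASV68),ASV66),((ASV63,ASV3),(ASV49,(ASV25,ASV69)))),(((ASV44,ASV73),ASV46),(ASV18,ASV59,ASV65))).
That clade contains 15 terminal taxa: ASV18, ASV25, ASV3, ASV44, ASV46, ASV49, ASV51, ASV59, ASV60, ASV63, ASV65, ASV66, ASV68, ASV69, ASV73.

15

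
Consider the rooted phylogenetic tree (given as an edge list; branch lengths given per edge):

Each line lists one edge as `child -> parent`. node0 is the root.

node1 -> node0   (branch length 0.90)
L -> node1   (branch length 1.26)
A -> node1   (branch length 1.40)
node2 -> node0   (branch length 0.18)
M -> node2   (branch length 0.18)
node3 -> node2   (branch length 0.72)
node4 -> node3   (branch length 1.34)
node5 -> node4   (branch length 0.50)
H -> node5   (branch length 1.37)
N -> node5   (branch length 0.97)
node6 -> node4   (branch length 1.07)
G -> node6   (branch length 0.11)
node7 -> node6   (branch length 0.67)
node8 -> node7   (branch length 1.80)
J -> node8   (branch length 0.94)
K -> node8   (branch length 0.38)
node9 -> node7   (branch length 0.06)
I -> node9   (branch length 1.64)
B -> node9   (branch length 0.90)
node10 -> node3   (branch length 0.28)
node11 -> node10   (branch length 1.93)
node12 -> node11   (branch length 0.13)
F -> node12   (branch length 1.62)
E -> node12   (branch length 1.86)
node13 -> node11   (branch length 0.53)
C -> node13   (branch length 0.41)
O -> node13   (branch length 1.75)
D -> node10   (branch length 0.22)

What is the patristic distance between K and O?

9.75

The path runs K → … → MRCA → … → O; the MRCA is the node subtending (((H,N),(G,((J,K),(I,B)))),(((F,E),(C,O)),D)).
Branch lengths along that path: 0.38 + 1.80 + 0.67 + 1.07 + 1.34 + 0.28 + 1.93 + 0.53 + 1.75 = 9.75.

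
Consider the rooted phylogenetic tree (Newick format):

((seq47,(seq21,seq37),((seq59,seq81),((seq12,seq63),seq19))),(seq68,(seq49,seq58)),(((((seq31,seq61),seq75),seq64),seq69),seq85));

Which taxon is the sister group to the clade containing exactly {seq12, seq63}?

seq19

The clade containing exactly {seq12, seq63} attaches to the tree at the node subtending ((seq12,seq63),seq19).
The other lineage descending from that same node — the sister group — is the single tip seq19.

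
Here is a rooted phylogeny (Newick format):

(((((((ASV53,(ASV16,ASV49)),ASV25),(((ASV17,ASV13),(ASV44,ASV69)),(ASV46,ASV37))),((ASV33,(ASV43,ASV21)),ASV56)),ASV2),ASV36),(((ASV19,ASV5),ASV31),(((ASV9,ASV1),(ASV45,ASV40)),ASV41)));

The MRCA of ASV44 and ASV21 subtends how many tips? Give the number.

The MRCA of ASV44 and ASV21 is the node subtending ((((ASV53,(ASV16,ASV49)),ASV25),(((ASV17,ASV13),(ASV44,ASV69)),(ASV46,ASV37))),((ASV33,(ASV43,ASV21)),ASV56)).
That clade contains 14 terminal taxa: ASV13, ASV16, ASV17, ASV21, ASV25, ASV33, ASV37, ASV43, ASV44, ASV46, ASV49, ASV53, ASV56, ASV69.

14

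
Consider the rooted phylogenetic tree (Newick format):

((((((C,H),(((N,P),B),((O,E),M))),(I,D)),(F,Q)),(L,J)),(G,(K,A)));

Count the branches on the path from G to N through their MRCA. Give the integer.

The MRCA of G and N is the root of the tree.
From G up to that node: 2 branches. From N up to the same node: 8 branches. Total: 2 + 8 = 10.

10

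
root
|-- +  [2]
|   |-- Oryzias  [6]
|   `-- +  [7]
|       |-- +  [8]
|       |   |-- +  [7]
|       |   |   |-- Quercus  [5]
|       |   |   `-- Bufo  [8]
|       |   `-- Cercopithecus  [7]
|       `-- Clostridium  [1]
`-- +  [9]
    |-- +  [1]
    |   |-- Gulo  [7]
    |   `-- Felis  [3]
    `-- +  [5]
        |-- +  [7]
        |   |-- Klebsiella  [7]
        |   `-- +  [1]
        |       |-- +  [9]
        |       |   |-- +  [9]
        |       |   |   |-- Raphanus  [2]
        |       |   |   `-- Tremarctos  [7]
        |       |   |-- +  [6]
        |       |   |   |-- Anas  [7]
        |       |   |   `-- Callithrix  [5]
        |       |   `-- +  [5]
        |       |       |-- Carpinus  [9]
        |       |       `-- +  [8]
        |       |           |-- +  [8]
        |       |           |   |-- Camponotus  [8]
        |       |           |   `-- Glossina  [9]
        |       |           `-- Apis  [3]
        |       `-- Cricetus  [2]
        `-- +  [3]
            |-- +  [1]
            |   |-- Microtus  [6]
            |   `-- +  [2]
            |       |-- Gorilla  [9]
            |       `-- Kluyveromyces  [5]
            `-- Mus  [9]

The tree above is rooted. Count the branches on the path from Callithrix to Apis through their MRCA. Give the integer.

The MRCA of Callithrix and Apis is the node subtending ((Raphanus,Tremarctos),(Anas,Callithrix),(Carpinus,((Camponotus,Glossina),Apis))).
From Callithrix up to that node: 2 branches. From Apis up to the same node: 3 branches. Total: 2 + 3 = 5.

5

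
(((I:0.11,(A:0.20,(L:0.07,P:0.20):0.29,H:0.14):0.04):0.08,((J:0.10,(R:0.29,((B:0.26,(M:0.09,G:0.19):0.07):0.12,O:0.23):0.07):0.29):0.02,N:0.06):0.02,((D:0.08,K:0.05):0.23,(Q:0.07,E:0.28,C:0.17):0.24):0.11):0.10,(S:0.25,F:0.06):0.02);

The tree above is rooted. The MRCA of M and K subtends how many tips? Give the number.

17

The MRCA of M and K is the node subtending ((I,(A,(L,P),H)),((J,(R,((B,(M,G)),O))),N),((D,K),(Q,E,C))).
That clade contains 17 terminal taxa: A, B, C, D, E, G, H, I, J, K, L, M, N, O, P, Q, R.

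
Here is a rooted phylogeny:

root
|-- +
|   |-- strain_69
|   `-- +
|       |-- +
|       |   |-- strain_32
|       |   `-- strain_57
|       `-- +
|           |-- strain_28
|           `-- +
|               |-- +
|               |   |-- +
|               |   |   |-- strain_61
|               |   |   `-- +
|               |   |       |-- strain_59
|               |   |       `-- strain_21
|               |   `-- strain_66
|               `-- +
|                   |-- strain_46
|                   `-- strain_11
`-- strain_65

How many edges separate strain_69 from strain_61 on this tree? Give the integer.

The MRCA of strain_69 and strain_61 is the node subtending (strain_69,((strain_32,strain_57),(strain_28,(((strain_61,(strain_59,strain_21)),strain_66),(strain_46,strain_11))))).
From strain_69 up to that node: 1 branch. From strain_61 up to the same node: 6 branches. Total: 1 + 6 = 7.

7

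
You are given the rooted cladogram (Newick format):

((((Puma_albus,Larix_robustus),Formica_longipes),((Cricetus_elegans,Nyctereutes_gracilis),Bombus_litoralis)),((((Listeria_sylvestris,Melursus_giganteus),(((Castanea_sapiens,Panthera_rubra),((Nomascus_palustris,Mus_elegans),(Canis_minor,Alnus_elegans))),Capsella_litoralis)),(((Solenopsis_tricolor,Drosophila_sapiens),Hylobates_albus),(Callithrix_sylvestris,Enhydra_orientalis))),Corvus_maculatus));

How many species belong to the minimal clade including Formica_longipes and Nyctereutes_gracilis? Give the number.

6

The MRCA of Formica_longipes and Nyctereutes_gracilis is the node subtending (((Puma_albus,Larix_robustus),Formica_longipes),((Cricetus_elegans,Nyctereutes_gracilis),Bombus_litoralis)).
That clade contains 6 terminal taxa: Bombus_litoralis, Cricetus_elegans, Formica_longipes, Larix_robustus, Nyctereutes_gracilis, Puma_albus.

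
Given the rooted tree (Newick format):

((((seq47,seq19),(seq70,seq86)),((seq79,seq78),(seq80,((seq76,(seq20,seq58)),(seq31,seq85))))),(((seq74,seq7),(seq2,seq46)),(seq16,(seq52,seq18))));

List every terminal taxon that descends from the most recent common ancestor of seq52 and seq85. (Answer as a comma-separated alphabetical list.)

Tracing seq52: it sits inside (seq52,seq18).
Tracing seq85: it sits inside (seq31,seq85).
The smallest clade enclosing both is the whole tree (their MRCA is the root), so the answer is all 19 tips in alphabetical order.

seq16, seq18, seq19, seq2, seq20, seq31, seq46, seq47, seq52, seq58, seq7, seq70, seq74, seq76, seq78, seq79, seq80, seq85, seq86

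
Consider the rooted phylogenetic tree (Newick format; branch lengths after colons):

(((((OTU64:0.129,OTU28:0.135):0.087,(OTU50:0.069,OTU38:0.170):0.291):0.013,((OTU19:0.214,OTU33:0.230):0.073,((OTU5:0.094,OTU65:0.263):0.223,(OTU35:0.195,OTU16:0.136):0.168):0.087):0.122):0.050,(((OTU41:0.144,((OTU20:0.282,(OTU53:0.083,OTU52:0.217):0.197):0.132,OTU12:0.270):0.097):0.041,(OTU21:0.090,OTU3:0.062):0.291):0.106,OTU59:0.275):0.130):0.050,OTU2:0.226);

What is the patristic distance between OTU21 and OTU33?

The path runs OTU21 → … → MRCA → … → OTU33; the MRCA is the node subtending ((((OTU64,OTU28),(OTU50,OTU38)),((OTU19,OTU33),((OTU5,OTU65),(OTU35,OTU16)))),(((OTU41,((OTU20,(OTU53,OTU52)),OTU12)),(OTU21,OTU3)),OTU59)).
Branch lengths along that path: 0.090 + 0.291 + 0.106 + 0.130 + 0.050 + 0.122 + 0.073 + 0.230 = 1.092.

1.092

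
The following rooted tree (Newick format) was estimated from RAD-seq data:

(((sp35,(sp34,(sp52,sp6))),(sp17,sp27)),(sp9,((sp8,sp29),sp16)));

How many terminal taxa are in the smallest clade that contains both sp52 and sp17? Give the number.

6

The MRCA of sp52 and sp17 is the node subtending ((sp35,(sp34,(sp52,sp6))),(sp17,sp27)).
That clade contains 6 terminal taxa: sp17, sp27, sp34, sp35, sp52, sp6.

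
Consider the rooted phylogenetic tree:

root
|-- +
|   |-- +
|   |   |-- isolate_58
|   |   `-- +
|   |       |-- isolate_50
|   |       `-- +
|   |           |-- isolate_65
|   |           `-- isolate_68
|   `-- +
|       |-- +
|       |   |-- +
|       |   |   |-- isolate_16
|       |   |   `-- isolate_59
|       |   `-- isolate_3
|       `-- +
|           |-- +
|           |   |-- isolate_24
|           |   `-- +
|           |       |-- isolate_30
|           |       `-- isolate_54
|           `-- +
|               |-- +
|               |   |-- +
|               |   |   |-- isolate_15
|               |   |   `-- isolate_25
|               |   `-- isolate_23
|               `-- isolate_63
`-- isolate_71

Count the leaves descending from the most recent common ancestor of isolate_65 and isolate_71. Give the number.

The MRCA of isolate_65 and isolate_71 is the root, so the clade is the entire tree.
That clade contains 15 terminal taxa: isolate_15, isolate_16, isolate_23, isolate_24, isolate_25, isolate_3, isolate_30, isolate_50, isolate_54, isolate_58, isolate_59, isolate_63, isolate_65, isolate_68, isolate_71.

15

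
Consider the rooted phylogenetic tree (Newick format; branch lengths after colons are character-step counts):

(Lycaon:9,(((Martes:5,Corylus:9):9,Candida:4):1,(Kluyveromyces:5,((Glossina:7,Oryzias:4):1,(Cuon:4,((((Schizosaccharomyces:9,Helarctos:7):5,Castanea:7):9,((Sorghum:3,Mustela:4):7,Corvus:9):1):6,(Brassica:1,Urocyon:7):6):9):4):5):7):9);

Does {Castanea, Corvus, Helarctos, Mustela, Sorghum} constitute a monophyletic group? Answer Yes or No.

No

The MRCA of the listed taxa subtends (((Schizosaccharomyces,Helarctos),Castanea),((Sorghum,Mustela),Corvus)).
That clade also contains Schizosaccharomyces, which is not in the proposed group, so the group is not monophyletic.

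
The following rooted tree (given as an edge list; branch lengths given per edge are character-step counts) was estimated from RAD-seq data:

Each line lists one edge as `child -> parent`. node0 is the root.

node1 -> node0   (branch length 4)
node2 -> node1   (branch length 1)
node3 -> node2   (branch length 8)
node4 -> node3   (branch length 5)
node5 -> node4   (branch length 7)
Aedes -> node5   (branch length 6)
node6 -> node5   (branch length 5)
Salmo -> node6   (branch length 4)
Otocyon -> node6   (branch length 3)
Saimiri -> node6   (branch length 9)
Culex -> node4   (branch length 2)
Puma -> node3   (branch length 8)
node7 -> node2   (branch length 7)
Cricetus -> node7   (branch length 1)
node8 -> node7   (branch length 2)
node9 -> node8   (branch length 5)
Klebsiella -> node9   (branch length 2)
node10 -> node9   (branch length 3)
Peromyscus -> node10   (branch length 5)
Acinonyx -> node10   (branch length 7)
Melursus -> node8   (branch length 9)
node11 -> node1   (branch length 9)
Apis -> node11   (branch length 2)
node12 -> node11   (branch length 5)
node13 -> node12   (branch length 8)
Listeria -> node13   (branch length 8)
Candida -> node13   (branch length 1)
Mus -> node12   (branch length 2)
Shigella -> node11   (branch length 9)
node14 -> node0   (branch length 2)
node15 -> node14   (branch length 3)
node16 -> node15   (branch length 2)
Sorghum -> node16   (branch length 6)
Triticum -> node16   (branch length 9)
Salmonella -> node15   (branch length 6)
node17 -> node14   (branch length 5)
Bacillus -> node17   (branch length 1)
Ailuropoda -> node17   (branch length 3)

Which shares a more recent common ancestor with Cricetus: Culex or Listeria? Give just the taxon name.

The MRCA of Cricetus and Culex subtends ((((Aedes,(Salmo,Otocyon,Saimiri)),Culex),Puma),(Cricetus,((Klebsiella,(Peromyscus,Acinonyx)),Melursus))) (11 taxa).
The MRCA of Cricetus and Listeria subtends (((((Aedes,(Salmo,Otocyon,Saimiri)),Culex),Puma),(Cricetus,((Klebsiella,(Peromyscus,Acinonyx)),Melursus))),(Apis,((Listeria,Candida),Mus),Shigella)) (16 taxa).
The first is nested inside the second, so Cricetus shares a more recent common ancestor with Culex.

Culex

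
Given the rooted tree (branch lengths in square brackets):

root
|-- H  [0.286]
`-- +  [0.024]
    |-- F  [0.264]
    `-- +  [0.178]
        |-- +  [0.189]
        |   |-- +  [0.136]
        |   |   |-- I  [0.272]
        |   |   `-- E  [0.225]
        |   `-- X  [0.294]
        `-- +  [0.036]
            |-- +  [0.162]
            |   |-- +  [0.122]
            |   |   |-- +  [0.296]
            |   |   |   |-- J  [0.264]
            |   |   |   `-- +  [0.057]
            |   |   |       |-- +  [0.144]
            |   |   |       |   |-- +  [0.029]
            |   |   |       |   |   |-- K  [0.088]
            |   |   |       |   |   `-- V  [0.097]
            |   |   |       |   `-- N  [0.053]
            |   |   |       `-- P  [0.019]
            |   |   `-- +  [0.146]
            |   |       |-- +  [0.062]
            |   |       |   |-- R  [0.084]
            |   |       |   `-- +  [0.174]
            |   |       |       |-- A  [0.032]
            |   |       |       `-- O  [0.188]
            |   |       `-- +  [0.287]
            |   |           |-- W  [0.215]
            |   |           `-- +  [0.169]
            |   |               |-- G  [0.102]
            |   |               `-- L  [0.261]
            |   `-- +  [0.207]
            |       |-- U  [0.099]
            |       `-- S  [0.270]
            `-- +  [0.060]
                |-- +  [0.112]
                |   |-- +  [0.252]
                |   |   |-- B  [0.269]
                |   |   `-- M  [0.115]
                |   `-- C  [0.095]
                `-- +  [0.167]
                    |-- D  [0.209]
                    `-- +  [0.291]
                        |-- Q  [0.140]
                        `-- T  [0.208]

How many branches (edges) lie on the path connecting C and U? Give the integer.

6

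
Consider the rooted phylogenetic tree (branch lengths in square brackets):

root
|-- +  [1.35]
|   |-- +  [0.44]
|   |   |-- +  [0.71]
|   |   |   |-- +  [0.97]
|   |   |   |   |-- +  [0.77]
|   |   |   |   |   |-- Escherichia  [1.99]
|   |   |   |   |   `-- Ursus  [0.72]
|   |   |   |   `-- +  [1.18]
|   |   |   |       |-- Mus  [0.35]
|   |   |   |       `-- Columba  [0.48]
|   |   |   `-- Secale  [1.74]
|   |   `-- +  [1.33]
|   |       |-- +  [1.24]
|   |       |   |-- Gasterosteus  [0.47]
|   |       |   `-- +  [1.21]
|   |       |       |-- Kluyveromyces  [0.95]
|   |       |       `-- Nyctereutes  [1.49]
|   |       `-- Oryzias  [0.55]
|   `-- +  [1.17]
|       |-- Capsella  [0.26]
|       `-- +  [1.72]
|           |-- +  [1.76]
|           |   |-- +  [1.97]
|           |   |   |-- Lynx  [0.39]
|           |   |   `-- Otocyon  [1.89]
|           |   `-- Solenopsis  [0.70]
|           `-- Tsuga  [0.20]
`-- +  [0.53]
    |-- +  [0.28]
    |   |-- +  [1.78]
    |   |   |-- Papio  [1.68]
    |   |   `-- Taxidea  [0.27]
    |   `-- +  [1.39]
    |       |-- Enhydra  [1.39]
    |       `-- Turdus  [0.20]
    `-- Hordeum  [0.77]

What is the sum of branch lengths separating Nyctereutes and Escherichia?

9.71

The path runs Nyctereutes → … → MRCA → … → Escherichia; the MRCA is the node subtending ((((Escherichia,Ursus),(Mus,Columba)),Secale),((Gasterosteus,(Kluyveromyces,Nyctereutes)),Oryzias)).
Branch lengths along that path: 1.49 + 1.21 + 1.24 + 1.33 + 0.71 + 0.97 + 0.77 + 1.99 = 9.71.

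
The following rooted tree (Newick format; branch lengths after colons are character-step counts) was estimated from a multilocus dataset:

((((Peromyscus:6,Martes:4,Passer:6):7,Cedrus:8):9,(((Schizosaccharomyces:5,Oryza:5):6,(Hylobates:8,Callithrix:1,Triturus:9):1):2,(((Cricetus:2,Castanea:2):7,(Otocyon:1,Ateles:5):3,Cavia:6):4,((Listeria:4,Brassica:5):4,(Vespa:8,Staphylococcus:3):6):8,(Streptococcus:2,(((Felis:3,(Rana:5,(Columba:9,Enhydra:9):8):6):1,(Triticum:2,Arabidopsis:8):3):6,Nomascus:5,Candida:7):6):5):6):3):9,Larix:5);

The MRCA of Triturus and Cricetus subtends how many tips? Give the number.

23

The MRCA of Triturus and Cricetus is the node subtending (((Schizosaccharomyces,Oryza),(Hylobates,Callithrix,Triturus)),(((Cricetus,Castanea),(Otocyon,Ateles),Cavia),((Listeria,Brassica),(Vespa,Staphylococcus)),(Streptococcus,(((Felis,(Rana,(Columba,Enhydra))),(Triticum,Arabidopsis)),Nomascus,Candida)))).
That clade contains 23 terminal taxa: Arabidopsis, Ateles, Brassica, Callithrix, Candida, Castanea, Cavia, Columba, Cricetus, Enhydra, Felis, Hylobates, Listeria, Nomascus, Oryza, Otocyon, Rana, Schizosaccharomyces, Staphylococcus, Streptococcus, Triticum, Triturus, Vespa.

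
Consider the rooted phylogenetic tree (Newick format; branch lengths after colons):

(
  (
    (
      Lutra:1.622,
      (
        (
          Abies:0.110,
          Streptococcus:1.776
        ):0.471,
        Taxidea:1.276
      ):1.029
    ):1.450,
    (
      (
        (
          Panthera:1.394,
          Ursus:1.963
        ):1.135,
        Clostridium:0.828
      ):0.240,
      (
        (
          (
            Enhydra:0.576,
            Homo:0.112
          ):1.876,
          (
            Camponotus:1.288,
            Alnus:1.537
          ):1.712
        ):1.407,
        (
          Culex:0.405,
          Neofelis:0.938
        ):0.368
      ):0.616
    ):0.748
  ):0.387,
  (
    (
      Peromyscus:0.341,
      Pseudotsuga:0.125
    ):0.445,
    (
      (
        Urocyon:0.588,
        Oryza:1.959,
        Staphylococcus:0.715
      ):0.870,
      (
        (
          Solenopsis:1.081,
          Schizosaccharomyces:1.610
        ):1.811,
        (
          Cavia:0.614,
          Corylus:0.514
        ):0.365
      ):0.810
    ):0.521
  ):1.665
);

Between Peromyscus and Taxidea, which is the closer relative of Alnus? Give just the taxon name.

Taxidea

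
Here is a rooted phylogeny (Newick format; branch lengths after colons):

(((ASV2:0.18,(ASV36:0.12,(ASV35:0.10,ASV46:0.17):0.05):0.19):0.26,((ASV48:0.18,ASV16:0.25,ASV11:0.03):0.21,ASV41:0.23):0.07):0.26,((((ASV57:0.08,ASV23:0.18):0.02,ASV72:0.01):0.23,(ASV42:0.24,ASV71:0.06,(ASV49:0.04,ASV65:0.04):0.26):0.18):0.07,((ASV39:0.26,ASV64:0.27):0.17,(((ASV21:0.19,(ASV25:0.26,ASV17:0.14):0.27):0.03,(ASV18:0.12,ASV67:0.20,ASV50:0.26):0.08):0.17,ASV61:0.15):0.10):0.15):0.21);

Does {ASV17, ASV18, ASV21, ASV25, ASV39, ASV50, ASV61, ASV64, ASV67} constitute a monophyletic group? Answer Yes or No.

The most recent common ancestor of these taxa subtends ((ASV39,ASV64),(((ASV21,(ASV25,ASV17)),(ASV18,ASV67,ASV50)),ASV61)).
That clade has exactly 9 tips — every listed taxon and nothing else — so the group is monophyletic.

Yes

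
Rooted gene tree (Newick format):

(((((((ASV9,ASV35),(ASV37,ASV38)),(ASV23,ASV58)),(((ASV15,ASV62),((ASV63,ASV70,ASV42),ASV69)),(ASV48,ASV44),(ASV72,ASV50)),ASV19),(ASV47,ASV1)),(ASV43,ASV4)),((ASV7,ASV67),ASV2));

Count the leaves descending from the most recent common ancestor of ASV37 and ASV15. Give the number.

17

The MRCA of ASV37 and ASV15 is the node subtending ((((ASV9,ASV35),(ASV37,ASV38)),(ASV23,ASV58)),(((ASV15,ASV62),((ASV63,ASV70,ASV42),ASV69)),(ASV48,ASV44),(ASV72,ASV50)),ASV19).
That clade contains 17 terminal taxa: ASV15, ASV19, ASV23, ASV35, ASV37, ASV38, ASV42, ASV44, ASV48, ASV50, ASV58, ASV62, ASV63, ASV69, ASV70, ASV72, ASV9.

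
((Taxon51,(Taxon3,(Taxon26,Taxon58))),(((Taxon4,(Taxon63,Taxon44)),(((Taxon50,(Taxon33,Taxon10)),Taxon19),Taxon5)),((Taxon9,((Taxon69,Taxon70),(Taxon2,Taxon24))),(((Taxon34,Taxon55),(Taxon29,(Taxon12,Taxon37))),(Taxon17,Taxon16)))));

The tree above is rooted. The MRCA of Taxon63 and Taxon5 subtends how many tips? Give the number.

8

The MRCA of Taxon63 and Taxon5 is the node subtending ((Taxon4,(Taxon63,Taxon44)),(((Taxon50,(Taxon33,Taxon10)),Taxon19),Taxon5)).
That clade contains 8 terminal taxa: Taxon10, Taxon19, Taxon33, Taxon4, Taxon44, Taxon5, Taxon50, Taxon63.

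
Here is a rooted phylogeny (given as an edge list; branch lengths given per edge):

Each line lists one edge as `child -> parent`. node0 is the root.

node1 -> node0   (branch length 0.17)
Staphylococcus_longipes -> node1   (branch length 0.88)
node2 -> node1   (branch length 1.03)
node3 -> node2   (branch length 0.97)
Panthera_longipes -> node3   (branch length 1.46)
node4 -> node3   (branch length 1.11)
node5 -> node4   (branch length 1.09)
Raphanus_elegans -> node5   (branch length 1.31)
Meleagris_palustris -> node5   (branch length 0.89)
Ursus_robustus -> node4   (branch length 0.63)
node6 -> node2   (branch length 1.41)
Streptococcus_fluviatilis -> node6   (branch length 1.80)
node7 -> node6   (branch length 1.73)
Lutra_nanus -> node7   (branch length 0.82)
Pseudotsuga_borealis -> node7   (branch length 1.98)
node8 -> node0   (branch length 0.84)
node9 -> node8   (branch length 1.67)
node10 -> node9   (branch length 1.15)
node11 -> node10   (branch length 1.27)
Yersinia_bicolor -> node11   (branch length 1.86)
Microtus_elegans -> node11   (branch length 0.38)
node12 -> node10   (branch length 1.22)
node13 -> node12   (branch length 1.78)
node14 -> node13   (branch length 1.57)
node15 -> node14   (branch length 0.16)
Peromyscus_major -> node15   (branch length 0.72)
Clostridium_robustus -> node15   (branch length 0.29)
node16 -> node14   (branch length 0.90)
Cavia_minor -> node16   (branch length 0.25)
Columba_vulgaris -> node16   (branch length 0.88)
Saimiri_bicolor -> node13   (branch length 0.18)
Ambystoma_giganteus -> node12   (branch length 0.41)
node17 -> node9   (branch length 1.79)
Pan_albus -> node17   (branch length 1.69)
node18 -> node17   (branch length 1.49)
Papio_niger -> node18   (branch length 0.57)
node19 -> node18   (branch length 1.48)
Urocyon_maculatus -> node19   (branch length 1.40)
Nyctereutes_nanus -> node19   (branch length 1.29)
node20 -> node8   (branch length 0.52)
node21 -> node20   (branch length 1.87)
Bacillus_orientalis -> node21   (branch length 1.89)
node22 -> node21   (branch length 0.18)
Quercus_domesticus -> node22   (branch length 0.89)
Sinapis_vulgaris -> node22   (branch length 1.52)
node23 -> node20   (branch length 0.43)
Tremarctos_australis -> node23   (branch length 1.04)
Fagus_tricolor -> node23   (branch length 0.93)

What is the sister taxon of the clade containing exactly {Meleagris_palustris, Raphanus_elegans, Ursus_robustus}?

Panthera_longipes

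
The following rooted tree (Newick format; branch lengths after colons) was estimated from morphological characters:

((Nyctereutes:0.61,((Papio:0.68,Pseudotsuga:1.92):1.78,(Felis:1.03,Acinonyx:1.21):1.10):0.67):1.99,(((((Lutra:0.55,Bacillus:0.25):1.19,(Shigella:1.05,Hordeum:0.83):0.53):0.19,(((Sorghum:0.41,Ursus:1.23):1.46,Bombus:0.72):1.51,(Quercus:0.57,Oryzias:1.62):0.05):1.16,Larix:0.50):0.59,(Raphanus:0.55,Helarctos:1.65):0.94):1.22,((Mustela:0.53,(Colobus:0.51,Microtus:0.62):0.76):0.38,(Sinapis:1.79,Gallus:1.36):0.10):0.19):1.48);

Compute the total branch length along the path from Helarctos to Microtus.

The path runs Helarctos → … → MRCA → … → Microtus; the MRCA is the node subtending (((((Lutra,Bacillus),(Shigella,Hordeum)),(((Sorghum,Ursus),Bombus),(Quercus,Oryzias)),Larix),(Raphanus,Helarctos)),((Mustela,(Colobus,Microtus)),(Sinapis,Gallus))).
Branch lengths along that path: 1.65 + 0.94 + 1.22 + 0.19 + 0.38 + 0.76 + 0.62 = 5.76.

5.76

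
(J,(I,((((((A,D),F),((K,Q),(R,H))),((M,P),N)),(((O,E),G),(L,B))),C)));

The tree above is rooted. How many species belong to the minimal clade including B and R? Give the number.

15

The MRCA of B and R is the node subtending (((((A,D),F),((K,Q),(R,H))),((M,P),N)),(((O,E),G),(L,B))).
That clade contains 15 terminal taxa: A, B, D, E, F, G, H, K, L, M, N, O, P, Q, R.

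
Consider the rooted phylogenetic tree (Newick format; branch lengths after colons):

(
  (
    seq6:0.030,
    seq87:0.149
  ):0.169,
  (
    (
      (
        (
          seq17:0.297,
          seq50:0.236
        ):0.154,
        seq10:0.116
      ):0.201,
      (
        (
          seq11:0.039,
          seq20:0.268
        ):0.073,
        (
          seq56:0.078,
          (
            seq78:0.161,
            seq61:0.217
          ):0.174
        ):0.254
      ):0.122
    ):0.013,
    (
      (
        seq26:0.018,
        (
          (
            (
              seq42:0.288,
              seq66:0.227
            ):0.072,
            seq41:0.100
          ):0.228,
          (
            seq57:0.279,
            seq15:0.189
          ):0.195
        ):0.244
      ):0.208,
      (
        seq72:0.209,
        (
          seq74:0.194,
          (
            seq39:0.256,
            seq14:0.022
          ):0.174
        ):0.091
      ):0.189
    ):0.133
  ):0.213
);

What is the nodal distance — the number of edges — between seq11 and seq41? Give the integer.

9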